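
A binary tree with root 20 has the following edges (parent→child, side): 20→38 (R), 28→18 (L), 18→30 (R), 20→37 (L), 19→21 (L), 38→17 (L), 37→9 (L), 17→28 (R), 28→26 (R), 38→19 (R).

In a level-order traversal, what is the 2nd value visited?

Level-order visits nodes level by level from the root, left to right within each level.
Level 0: 20
Level 1: 37, 38
Level 2: 9, 17, 19
Level 3: 28, 21
Level 4: 18, 26
Level 5: 30
Full level-order sequence: 20, 37, 38, 9, 17, 19, 28, 21, 18, 26, 30.

37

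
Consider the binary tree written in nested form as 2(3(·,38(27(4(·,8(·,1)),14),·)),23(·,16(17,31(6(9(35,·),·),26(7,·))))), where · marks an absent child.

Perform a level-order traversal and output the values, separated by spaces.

Level-order visits nodes level by level from the root, left to right within each level.
Level 0: 2
Level 1: 3, 23
Level 2: 38, 16
Level 3: 27, 17, 31
Level 4: 4, 14, 6, 26
Level 5: 8, 9, 7
Level 6: 1, 35

2 3 23 38 16 27 17 31 4 14 6 26 8 9 7 1 35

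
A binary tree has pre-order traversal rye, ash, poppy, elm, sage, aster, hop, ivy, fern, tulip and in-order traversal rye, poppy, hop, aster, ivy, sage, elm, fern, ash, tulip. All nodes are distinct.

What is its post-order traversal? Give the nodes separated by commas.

The first element of pre-order is the root; it splits in-order into left and right subtrees.
Root rye: left subtree has 0 nodes { }, right has 9 {poppy, hop, aster, ivy, sage, elm, fern, ash, tulip}.
  Root ash: left subtree has 7 nodes {poppy, hop, aster, ivy, sage, elm, fern}, right has 1 {tulip}.
    Root poppy: left subtree has 0 nodes { }, right has 6 {hop, aster, ivy, sage, elm, fern}.
      Root elm: left subtree has 4 nodes {hop, aster, ivy, sage}, right has 1 {fern}.
        Root sage: left subtree has 3 nodes {hop, aster, ivy}, right has 0 { }.
          Root aster: left subtree has 1 node {hop}, right has 1 {ivy}.

hop, ivy, aster, sage, fern, elm, poppy, tulip, ash, rye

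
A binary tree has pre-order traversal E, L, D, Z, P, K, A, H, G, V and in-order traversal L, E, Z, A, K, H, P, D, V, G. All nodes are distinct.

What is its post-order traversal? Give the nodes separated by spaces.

L A H K P Z V G D E

The first element of pre-order is the root; it splits in-order into left and right subtrees.
Root E: left subtree has 1 node {L}, right has 8 {Z, A, K, H, P, D, V, G}.
  Root D: left subtree has 5 nodes {Z, A, K, H, P}, right has 2 {V, G}.
    Root Z: left subtree has 0 nodes { }, right has 4 {A, K, H, P}.
      Root P: left subtree has 3 nodes {A, K, H}, right has 0 { }.
        Root K: left subtree has 1 node {A}, right has 1 {H}.
    Root G: left subtree has 1 node {V}, right has 0 { }.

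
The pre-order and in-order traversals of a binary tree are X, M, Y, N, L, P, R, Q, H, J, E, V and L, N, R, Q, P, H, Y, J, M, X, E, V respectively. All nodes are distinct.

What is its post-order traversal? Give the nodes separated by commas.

L, Q, R, H, P, N, J, Y, M, V, E, X

The first element of pre-order is the root; it splits in-order into left and right subtrees.
Root X: left subtree has 9 nodes {L, N, R, Q, P, H, Y, J, M}, right has 2 {E, V}.
  Root M: left subtree has 8 nodes {L, N, R, Q, P, H, Y, J}, right has 0 { }.
    Root Y: left subtree has 6 nodes {L, N, R, Q, P, H}, right has 1 {J}.
      Root N: left subtree has 1 node {L}, right has 4 {R, Q, P, H}.
        Root P: left subtree has 2 nodes {R, Q}, right has 1 {H}.
          Root R: left subtree has 0 nodes { }, right has 1 {Q}.
  Root E: left subtree has 0 nodes { }, right has 1 {V}.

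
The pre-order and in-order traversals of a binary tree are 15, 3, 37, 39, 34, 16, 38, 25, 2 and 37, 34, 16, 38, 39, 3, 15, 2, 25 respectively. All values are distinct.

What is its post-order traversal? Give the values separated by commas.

The first element of pre-order is the root; it splits in-order into left and right subtrees.
Root 15: left subtree has 6 nodes {37, 34, 16, 38, 39, 3}, right has 2 {2, 25}.
  Root 3: left subtree has 5 nodes {37, 34, 16, 38, 39}, right has 0 { }.
    Root 37: left subtree has 0 nodes { }, right has 4 {34, 16, 38, 39}.
      Root 39: left subtree has 3 nodes {34, 16, 38}, right has 0 { }.
        Root 34: left subtree has 0 nodes { }, right has 2 {16, 38}.
          Root 16: left subtree has 0 nodes { }, right has 1 {38}.
  Root 25: left subtree has 1 node {2}, right has 0 { }.

38, 16, 34, 39, 37, 3, 2, 25, 15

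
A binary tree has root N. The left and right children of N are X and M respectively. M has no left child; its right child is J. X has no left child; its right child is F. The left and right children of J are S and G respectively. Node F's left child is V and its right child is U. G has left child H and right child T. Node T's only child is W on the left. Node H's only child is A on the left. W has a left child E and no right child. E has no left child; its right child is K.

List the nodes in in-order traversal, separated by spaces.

In-order visits the left subtree, then the node, then the right subtree.
At N: go left to X.
  At X: no left child.
  Visit X.
  At X: go right to F.
    At F: go left to V.
      V is a leaf — visit V.
    Visit F.
    At F: go right to U.
      U is a leaf — visit U.
Visit N.
At N: go right to M.
  At M: no left child.
  Visit M.
  At M: go right to J.
    At J: go left to S.
      S is a leaf — visit S.
    Visit J.
    At J: go right to G.
      At G: go left to H.
        At H: go left to A.
          A is a leaf — visit A.
        Visit H.
        At H: no right child.
      Visit G.
      At G: go right to T.
        At T: go left to W.
          At W: go left to E.
            At E: no left child.
            Visit E.
            At E: go right to K.
              K is a leaf — visit K.
          Visit W.
          At W: no right child.
        Visit T.
        At T: no right child.

X V F U N M S J A H G E K W T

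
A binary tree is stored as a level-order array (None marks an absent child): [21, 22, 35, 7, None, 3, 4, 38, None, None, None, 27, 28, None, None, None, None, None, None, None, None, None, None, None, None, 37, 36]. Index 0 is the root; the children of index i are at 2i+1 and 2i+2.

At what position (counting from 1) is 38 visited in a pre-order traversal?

4

Pre-order visits the node, then its left subtree, then its right subtree.
Visit 21.
At 21: go left to 22.
  Visit 22.
  At 22: go left to 7.
    Visit 7.
    At 7: go left to 38.
      38 is a leaf — visit 38.
    At 7: no right child.
  At 22: no right child.
At 21: go right to 35.
  Visit 35.
  At 35: go left to 3.
    Visit 3.
    At 3: go left to 27.
      27 is a leaf — visit 27.
    At 3: go right to 28.
      Visit 28.
      At 28: go left to 37.
        37 is a leaf — visit 37.
      At 28: go right to 36.
        36 is a leaf — visit 36.
  At 35: go right to 4.
    4 is a leaf — visit 4.
Full pre-order sequence: 21, 22, 7, 38, 35, 3, 27, 28, 37, 36, 4.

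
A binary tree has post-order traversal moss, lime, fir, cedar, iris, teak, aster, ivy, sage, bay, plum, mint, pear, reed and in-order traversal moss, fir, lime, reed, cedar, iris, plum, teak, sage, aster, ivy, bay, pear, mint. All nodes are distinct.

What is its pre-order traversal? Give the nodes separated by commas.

reed, fir, moss, lime, pear, plum, iris, cedar, bay, sage, teak, ivy, aster, mint

The last element of post-order is the root; it splits in-order into left and right subtrees.
Root reed: left subtree has 3 nodes {moss, fir, lime}, right has 10 {cedar, iris, plum, teak, sage, aster, ivy, bay, pear, mint}.
  Root fir: left subtree has 1 node {moss}, right has 1 {lime}.
  Root pear: left subtree has 8 nodes {cedar, iris, plum, teak, sage, aster, ivy, bay}, right has 1 {mint}.
    Root plum: left subtree has 2 nodes {cedar, iris}, right has 5 {teak, sage, aster, ivy, bay}.
      Root iris: left subtree has 1 node {cedar}, right has 0 { }.
      Root bay: left subtree has 4 nodes {teak, sage, aster, ivy}, right has 0 { }.
        Root sage: left subtree has 1 node {teak}, right has 2 {aster, ivy}.
          Root ivy: left subtree has 1 node {aster}, right has 0 { }.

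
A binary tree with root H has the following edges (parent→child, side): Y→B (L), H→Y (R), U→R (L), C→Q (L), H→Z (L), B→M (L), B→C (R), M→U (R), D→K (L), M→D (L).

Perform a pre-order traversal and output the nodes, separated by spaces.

H Z Y B M D K U R C Q

Pre-order visits the node, then its left subtree, then its right subtree.
Visit H.
At H: go left to Z.
  Z is a leaf — visit Z.
At H: go right to Y.
  Visit Y.
  At Y: go left to B.
    Visit B.
    At B: go left to M.
      Visit M.
      At M: go left to D.
        Visit D.
        At D: go left to K.
          K is a leaf — visit K.
        At D: no right child.
      At M: go right to U.
        Visit U.
        At U: go left to R.
          R is a leaf — visit R.
        At U: no right child.
    At B: go right to C.
      Visit C.
      At C: go left to Q.
        Q is a leaf — visit Q.
      At C: no right child.
  At Y: no right child.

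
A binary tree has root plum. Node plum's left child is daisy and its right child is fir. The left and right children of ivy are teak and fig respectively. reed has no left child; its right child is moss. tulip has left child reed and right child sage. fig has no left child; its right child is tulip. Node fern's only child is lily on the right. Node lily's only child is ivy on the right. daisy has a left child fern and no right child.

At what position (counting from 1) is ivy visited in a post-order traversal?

Post-order visits the left subtree, then the right subtree, then the node.
At plum: go left to daisy.
  At daisy: go left to fern.
    At fern: no left child.
    At fern: go right to lily.
      At lily: no left child.
      At lily: go right to ivy.
        At ivy: go left to teak.
          teak is a leaf — visit teak.
        At ivy: go right to fig.
          At fig: no left child.
          At fig: go right to tulip.
            At tulip: go left to reed.
              At reed: no left child.
              At reed: go right to moss.
                moss is a leaf — visit moss.
              Visit reed.
            At tulip: go right to sage.
              sage is a leaf — visit sage.
            Visit tulip.
          Visit fig.
        Visit ivy.
      Visit lily.
    Visit fern.
  At daisy: no right child.
  Visit daisy.
At plum: go right to fir.
  fir is a leaf — visit fir.
Visit plum.
Full post-order sequence: teak, moss, reed, sage, tulip, fig, ivy, lily, fern, daisy, fir, plum.

7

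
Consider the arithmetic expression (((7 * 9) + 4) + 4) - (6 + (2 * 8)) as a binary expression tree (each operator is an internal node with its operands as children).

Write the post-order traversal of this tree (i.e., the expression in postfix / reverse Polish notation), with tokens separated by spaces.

7 9 * 4 + 4 + 6 2 8 * + -

Post-order on an expression tree gives postfix notation: for each operator, emit left operand, right operand, then the operator.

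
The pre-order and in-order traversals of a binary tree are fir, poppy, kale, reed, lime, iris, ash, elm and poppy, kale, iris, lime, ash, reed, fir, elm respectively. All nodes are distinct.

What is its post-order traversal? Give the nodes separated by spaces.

The first element of pre-order is the root; it splits in-order into left and right subtrees.
Root fir: left subtree has 6 nodes {poppy, kale, iris, lime, ash, reed}, right has 1 {elm}.
  Root poppy: left subtree has 0 nodes { }, right has 5 {kale, iris, lime, ash, reed}.
    Root kale: left subtree has 0 nodes { }, right has 4 {iris, lime, ash, reed}.
      Root reed: left subtree has 3 nodes {iris, lime, ash}, right has 0 { }.
        Root lime: left subtree has 1 node {iris}, right has 1 {ash}.

iris ash lime reed kale poppy elm fir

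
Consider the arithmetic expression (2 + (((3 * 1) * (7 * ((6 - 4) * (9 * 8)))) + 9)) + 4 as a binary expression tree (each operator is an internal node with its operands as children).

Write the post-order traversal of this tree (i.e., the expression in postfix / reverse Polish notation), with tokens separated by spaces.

Post-order on an expression tree gives postfix notation: for each operator, emit left operand, right operand, then the operator.

2 3 1 * 7 6 4 - 9 8 * * * * 9 + + 4 +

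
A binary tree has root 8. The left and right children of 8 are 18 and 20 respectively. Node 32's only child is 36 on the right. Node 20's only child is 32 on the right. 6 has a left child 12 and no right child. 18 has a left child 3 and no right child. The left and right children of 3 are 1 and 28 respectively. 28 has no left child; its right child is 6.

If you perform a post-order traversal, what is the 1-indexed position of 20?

9

Post-order visits the left subtree, then the right subtree, then the node.
At 8: go left to 18.
  At 18: go left to 3.
    At 3: go left to 1.
      1 is a leaf — visit 1.
    At 3: go right to 28.
      At 28: no left child.
      At 28: go right to 6.
        At 6: go left to 12.
          12 is a leaf — visit 12.
        At 6: no right child.
        Visit 6.
      Visit 28.
    Visit 3.
  At 18: no right child.
  Visit 18.
At 8: go right to 20.
  At 20: no left child.
  At 20: go right to 32.
    At 32: no left child.
    At 32: go right to 36.
      36 is a leaf — visit 36.
    Visit 32.
  Visit 20.
Visit 8.
Full post-order sequence: 1, 12, 6, 28, 3, 18, 36, 32, 20, 8.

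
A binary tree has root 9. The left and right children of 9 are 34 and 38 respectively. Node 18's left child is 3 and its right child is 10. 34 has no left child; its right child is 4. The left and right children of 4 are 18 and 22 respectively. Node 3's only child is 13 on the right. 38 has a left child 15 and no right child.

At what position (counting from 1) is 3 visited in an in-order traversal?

2

In-order visits the left subtree, then the node, then the right subtree.
At 9: go left to 34.
  At 34: no left child.
  Visit 34.
  At 34: go right to 4.
    At 4: go left to 18.
      At 18: go left to 3.
        At 3: no left child.
        Visit 3.
        At 3: go right to 13.
          13 is a leaf — visit 13.
      Visit 18.
      At 18: go right to 10.
        10 is a leaf — visit 10.
    Visit 4.
    At 4: go right to 22.
      22 is a leaf — visit 22.
Visit 9.
At 9: go right to 38.
  At 38: go left to 15.
    15 is a leaf — visit 15.
  Visit 38.
  At 38: no right child.
Full in-order sequence: 34, 3, 13, 18, 10, 4, 22, 9, 15, 38.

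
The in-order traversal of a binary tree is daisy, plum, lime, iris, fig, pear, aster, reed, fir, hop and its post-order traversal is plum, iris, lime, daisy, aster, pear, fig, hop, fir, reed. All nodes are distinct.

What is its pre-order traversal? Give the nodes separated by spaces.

The last element of post-order is the root; it splits in-order into left and right subtrees.
Root reed: left subtree has 7 nodes {daisy, plum, lime, iris, fig, pear, aster}, right has 2 {fir, hop}.
  Root fig: left subtree has 4 nodes {daisy, plum, lime, iris}, right has 2 {pear, aster}.
    Root daisy: left subtree has 0 nodes { }, right has 3 {plum, lime, iris}.
      Root lime: left subtree has 1 node {plum}, right has 1 {iris}.
    Root pear: left subtree has 0 nodes { }, right has 1 {aster}.
  Root fir: left subtree has 0 nodes { }, right has 1 {hop}.

reed fig daisy lime plum iris pear aster fir hop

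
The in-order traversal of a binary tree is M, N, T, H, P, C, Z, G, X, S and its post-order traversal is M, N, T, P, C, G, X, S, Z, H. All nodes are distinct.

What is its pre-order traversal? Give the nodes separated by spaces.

The last element of post-order is the root; it splits in-order into left and right subtrees.
Root H: left subtree has 3 nodes {M, N, T}, right has 6 {P, C, Z, G, X, S}.
  Root T: left subtree has 2 nodes {M, N}, right has 0 { }.
    Root N: left subtree has 1 node {M}, right has 0 { }.
  Root Z: left subtree has 2 nodes {P, C}, right has 3 {G, X, S}.
    Root C: left subtree has 1 node {P}, right has 0 { }.
    Root S: left subtree has 2 nodes {G, X}, right has 0 { }.
      Root X: left subtree has 1 node {G}, right has 0 { }.

H T N M Z C P S X G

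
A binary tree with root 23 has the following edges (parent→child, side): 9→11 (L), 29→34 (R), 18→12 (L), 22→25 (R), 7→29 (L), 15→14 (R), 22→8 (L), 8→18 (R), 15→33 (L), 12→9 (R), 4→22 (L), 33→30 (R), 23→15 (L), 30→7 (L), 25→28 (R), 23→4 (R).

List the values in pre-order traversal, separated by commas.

Pre-order visits the node, then its left subtree, then its right subtree.
Visit 23.
At 23: go left to 15.
  Visit 15.
  At 15: go left to 33.
    Visit 33.
    At 33: no left child.
    At 33: go right to 30.
      Visit 30.
      At 30: go left to 7.
        Visit 7.
        At 7: go left to 29.
          Visit 29.
          At 29: no left child.
          At 29: go right to 34.
            34 is a leaf — visit 34.
        At 7: no right child.
      At 30: no right child.
  At 15: go right to 14.
    14 is a leaf — visit 14.
At 23: go right to 4.
  Visit 4.
  At 4: go left to 22.
    Visit 22.
    At 22: go left to 8.
      Visit 8.
      At 8: no left child.
      At 8: go right to 18.
        Visit 18.
        At 18: go left to 12.
          Visit 12.
          At 12: no left child.
          At 12: go right to 9.
            Visit 9.
            At 9: go left to 11.
              11 is a leaf — visit 11.
            At 9: no right child.
        At 18: no right child.
    At 22: go right to 25.
      Visit 25.
      At 25: no left child.
      At 25: go right to 28.
        28 is a leaf — visit 28.
  At 4: no right child.

23, 15, 33, 30, 7, 29, 34, 14, 4, 22, 8, 18, 12, 9, 11, 25, 28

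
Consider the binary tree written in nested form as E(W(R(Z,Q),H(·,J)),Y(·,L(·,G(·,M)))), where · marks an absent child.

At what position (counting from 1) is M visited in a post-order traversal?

7

Post-order visits the left subtree, then the right subtree, then the node.
At E: go left to W.
  At W: go left to R.
    At R: go left to Z.
      Z is a leaf — visit Z.
    At R: go right to Q.
      Q is a leaf — visit Q.
    Visit R.
  At W: go right to H.
    At H: no left child.
    At H: go right to J.
      J is a leaf — visit J.
    Visit H.
  Visit W.
At E: go right to Y.
  At Y: no left child.
  At Y: go right to L.
    At L: no left child.
    At L: go right to G.
      At G: no left child.
      At G: go right to M.
        M is a leaf — visit M.
      Visit G.
    Visit L.
  Visit Y.
Visit E.
Full post-order sequence: Z, Q, R, J, H, W, M, G, L, Y, E.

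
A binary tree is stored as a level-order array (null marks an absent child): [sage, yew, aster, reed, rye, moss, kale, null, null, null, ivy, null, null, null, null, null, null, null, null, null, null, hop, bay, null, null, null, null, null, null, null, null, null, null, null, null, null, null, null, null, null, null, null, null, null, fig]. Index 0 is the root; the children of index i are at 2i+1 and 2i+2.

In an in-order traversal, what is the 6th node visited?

ivy

In-order visits the left subtree, then the node, then the right subtree.
At sage: go left to yew.
  At yew: go left to reed.
    reed is a leaf — visit reed.
  Visit yew.
  At yew: go right to rye.
    At rye: no left child.
    Visit rye.
    At rye: go right to ivy.
      At ivy: go left to hop.
        At hop: no left child.
        Visit hop.
        At hop: go right to fig.
          fig is a leaf — visit fig.
      Visit ivy.
      At ivy: go right to bay.
        bay is a leaf — visit bay.
Visit sage.
At sage: go right to aster.
  At aster: go left to moss.
    moss is a leaf — visit moss.
  Visit aster.
  At aster: go right to kale.
    kale is a leaf — visit kale.
Full in-order sequence: reed, yew, rye, hop, fig, ivy, bay, sage, moss, aster, kale.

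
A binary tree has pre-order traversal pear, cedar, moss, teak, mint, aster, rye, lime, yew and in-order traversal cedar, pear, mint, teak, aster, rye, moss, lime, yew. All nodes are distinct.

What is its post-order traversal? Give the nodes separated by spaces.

The first element of pre-order is the root; it splits in-order into left and right subtrees.
Root pear: left subtree has 1 node {cedar}, right has 7 {mint, teak, aster, rye, moss, lime, yew}.
  Root moss: left subtree has 4 nodes {mint, teak, aster, rye}, right has 2 {lime, yew}.
    Root teak: left subtree has 1 node {mint}, right has 2 {aster, rye}.
      Root aster: left subtree has 0 nodes { }, right has 1 {rye}.
    Root lime: left subtree has 0 nodes { }, right has 1 {yew}.

cedar mint rye aster teak yew lime moss pear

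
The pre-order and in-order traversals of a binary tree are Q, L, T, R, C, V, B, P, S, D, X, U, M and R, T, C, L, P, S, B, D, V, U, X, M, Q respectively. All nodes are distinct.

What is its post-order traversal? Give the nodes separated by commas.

The first element of pre-order is the root; it splits in-order into left and right subtrees.
Root Q: left subtree has 12 nodes {R, T, C, L, P, S, B, D, V, U, X, M}, right has 0 { }.
  Root L: left subtree has 3 nodes {R, T, C}, right has 8 {P, S, B, D, V, U, X, M}.
    Root T: left subtree has 1 node {R}, right has 1 {C}.
    Root V: left subtree has 4 nodes {P, S, B, D}, right has 3 {U, X, M}.
      Root B: left subtree has 2 nodes {P, S}, right has 1 {D}.
        Root P: left subtree has 0 nodes { }, right has 1 {S}.
      Root X: left subtree has 1 node {U}, right has 1 {M}.

R, C, T, S, P, D, B, U, M, X, V, L, Q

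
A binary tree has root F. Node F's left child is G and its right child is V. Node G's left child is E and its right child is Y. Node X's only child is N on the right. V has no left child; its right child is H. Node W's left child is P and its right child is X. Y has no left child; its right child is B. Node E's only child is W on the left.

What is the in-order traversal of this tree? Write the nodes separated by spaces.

P W X N E G Y B F V H

In-order visits the left subtree, then the node, then the right subtree.
At F: go left to G.
  At G: go left to E.
    At E: go left to W.
      At W: go left to P.
        P is a leaf — visit P.
      Visit W.
      At W: go right to X.
        At X: no left child.
        Visit X.
        At X: go right to N.
          N is a leaf — visit N.
    Visit E.
    At E: no right child.
  Visit G.
  At G: go right to Y.
    At Y: no left child.
    Visit Y.
    At Y: go right to B.
      B is a leaf — visit B.
Visit F.
At F: go right to V.
  At V: no left child.
  Visit V.
  At V: go right to H.
    H is a leaf — visit H.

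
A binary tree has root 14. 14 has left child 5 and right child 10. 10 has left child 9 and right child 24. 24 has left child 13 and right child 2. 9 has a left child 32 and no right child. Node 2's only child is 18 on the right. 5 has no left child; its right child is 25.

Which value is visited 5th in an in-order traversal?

In-order visits the left subtree, then the node, then the right subtree.
At 14: go left to 5.
  At 5: no left child.
  Visit 5.
  At 5: go right to 25.
    25 is a leaf — visit 25.
Visit 14.
At 14: go right to 10.
  At 10: go left to 9.
    At 9: go left to 32.
      32 is a leaf — visit 32.
    Visit 9.
    At 9: no right child.
  Visit 10.
  At 10: go right to 24.
    At 24: go left to 13.
      13 is a leaf — visit 13.
    Visit 24.
    At 24: go right to 2.
      At 2: no left child.
      Visit 2.
      At 2: go right to 18.
        18 is a leaf — visit 18.
Full in-order sequence: 5, 25, 14, 32, 9, 10, 13, 24, 2, 18.

9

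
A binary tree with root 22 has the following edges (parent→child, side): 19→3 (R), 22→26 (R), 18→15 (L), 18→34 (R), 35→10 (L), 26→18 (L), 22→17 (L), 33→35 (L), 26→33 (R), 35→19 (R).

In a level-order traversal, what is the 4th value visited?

18

Level-order visits nodes level by level from the root, left to right within each level.
Level 0: 22
Level 1: 17, 26
Level 2: 18, 33
Level 3: 15, 34, 35
Level 4: 10, 19
Level 5: 3
Full level-order sequence: 22, 17, 26, 18, 33, 15, 34, 35, 10, 19, 3.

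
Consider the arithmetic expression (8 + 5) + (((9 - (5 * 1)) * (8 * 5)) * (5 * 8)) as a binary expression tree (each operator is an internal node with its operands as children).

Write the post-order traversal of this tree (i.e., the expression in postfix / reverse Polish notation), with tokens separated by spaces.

8 5 + 9 5 1 * - 8 5 * * 5 8 * * +

Post-order on an expression tree gives postfix notation: for each operator, emit left operand, right operand, then the operator.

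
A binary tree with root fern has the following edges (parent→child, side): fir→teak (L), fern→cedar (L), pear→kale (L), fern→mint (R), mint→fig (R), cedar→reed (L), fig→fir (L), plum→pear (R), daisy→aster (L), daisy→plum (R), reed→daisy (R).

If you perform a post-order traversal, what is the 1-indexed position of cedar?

Post-order visits the left subtree, then the right subtree, then the node.
At fern: go left to cedar.
  At cedar: go left to reed.
    At reed: no left child.
    At reed: go right to daisy.
      At daisy: go left to aster.
        aster is a leaf — visit aster.
      At daisy: go right to plum.
        At plum: no left child.
        At plum: go right to pear.
          At pear: go left to kale.
            kale is a leaf — visit kale.
          At pear: no right child.
          Visit pear.
        Visit plum.
      Visit daisy.
    Visit reed.
  At cedar: no right child.
  Visit cedar.
At fern: go right to mint.
  At mint: no left child.
  At mint: go right to fig.
    At fig: go left to fir.
      At fir: go left to teak.
        teak is a leaf — visit teak.
      At fir: no right child.
      Visit fir.
    At fig: no right child.
    Visit fig.
  Visit mint.
Visit fern.
Full post-order sequence: aster, kale, pear, plum, daisy, reed, cedar, teak, fir, fig, mint, fern.

7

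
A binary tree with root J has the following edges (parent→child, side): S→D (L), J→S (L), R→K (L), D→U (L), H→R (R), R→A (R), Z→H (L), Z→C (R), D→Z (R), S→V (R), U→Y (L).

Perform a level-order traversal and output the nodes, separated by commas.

Level-order visits nodes level by level from the root, left to right within each level.
Level 0: J
Level 1: S
Level 2: D, V
Level 3: U, Z
Level 4: Y, H, C
Level 5: R
Level 6: K, A

J, S, D, V, U, Z, Y, H, C, R, K, A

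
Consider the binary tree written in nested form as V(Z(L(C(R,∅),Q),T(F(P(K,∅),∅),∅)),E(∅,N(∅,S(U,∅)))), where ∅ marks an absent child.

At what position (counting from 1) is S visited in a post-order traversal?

11

Post-order visits the left subtree, then the right subtree, then the node.
At V: go left to Z.
  At Z: go left to L.
    At L: go left to C.
      At C: go left to R.
        R is a leaf — visit R.
      At C: no right child.
      Visit C.
    At L: go right to Q.
      Q is a leaf — visit Q.
    Visit L.
  At Z: go right to T.
    At T: go left to F.
      At F: go left to P.
        At P: go left to K.
          K is a leaf — visit K.
        At P: no right child.
        Visit P.
      At F: no right child.
      Visit F.
    At T: no right child.
    Visit T.
  Visit Z.
At V: go right to E.
  At E: no left child.
  At E: go right to N.
    At N: no left child.
    At N: go right to S.
      At S: go left to U.
        U is a leaf — visit U.
      At S: no right child.
      Visit S.
    Visit N.
  Visit E.
Visit V.
Full post-order sequence: R, C, Q, L, K, P, F, T, Z, U, S, N, E, V.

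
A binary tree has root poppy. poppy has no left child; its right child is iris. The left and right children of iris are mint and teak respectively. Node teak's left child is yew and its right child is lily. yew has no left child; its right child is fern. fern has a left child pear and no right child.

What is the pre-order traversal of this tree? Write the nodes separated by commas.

Pre-order visits the node, then its left subtree, then its right subtree.
Visit poppy.
At poppy: no left child.
At poppy: go right to iris.
  Visit iris.
  At iris: go left to mint.
    mint is a leaf — visit mint.
  At iris: go right to teak.
    Visit teak.
    At teak: go left to yew.
      Visit yew.
      At yew: no left child.
      At yew: go right to fern.
        Visit fern.
        At fern: go left to pear.
          pear is a leaf — visit pear.
        At fern: no right child.
    At teak: go right to lily.
      lily is a leaf — visit lily.

poppy, iris, mint, teak, yew, fern, pear, lily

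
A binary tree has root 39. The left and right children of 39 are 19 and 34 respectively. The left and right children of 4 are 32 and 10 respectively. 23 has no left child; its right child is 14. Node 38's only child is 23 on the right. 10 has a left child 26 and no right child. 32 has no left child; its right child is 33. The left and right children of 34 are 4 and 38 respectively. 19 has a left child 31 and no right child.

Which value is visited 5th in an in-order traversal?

In-order visits the left subtree, then the node, then the right subtree.
At 39: go left to 19.
  At 19: go left to 31.
    31 is a leaf — visit 31.
  Visit 19.
  At 19: no right child.
Visit 39.
At 39: go right to 34.
  At 34: go left to 4.
    At 4: go left to 32.
      At 32: no left child.
      Visit 32.
      At 32: go right to 33.
        33 is a leaf — visit 33.
    Visit 4.
    At 4: go right to 10.
      At 10: go left to 26.
        26 is a leaf — visit 26.
      Visit 10.
      At 10: no right child.
  Visit 34.
  At 34: go right to 38.
    At 38: no left child.
    Visit 38.
    At 38: go right to 23.
      At 23: no left child.
      Visit 23.
      At 23: go right to 14.
        14 is a leaf — visit 14.
Full in-order sequence: 31, 19, 39, 32, 33, 4, 26, 10, 34, 38, 23, 14.

33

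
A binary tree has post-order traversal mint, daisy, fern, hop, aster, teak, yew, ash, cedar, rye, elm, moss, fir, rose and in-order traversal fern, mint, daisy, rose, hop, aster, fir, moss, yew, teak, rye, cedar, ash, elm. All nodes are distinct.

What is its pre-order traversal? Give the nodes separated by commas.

rose, fern, daisy, mint, fir, aster, hop, moss, elm, rye, yew, teak, cedar, ash

The last element of post-order is the root; it splits in-order into left and right subtrees.
Root rose: left subtree has 3 nodes {fern, mint, daisy}, right has 10 {hop, aster, fir, moss, yew, teak, rye, cedar, ash, elm}.
  Root fern: left subtree has 0 nodes { }, right has 2 {mint, daisy}.
    Root daisy: left subtree has 1 node {mint}, right has 0 { }.
  Root fir: left subtree has 2 nodes {hop, aster}, right has 7 {moss, yew, teak, rye, cedar, ash, elm}.
    Root aster: left subtree has 1 node {hop}, right has 0 { }.
    Root moss: left subtree has 0 nodes { }, right has 6 {yew, teak, rye, cedar, ash, elm}.
      Root elm: left subtree has 5 nodes {yew, teak, rye, cedar, ash}, right has 0 { }.
        Root rye: left subtree has 2 nodes {yew, teak}, right has 2 {cedar, ash}.
          Root yew: left subtree has 0 nodes { }, right has 1 {teak}.
          Root cedar: left subtree has 0 nodes { }, right has 1 {ash}.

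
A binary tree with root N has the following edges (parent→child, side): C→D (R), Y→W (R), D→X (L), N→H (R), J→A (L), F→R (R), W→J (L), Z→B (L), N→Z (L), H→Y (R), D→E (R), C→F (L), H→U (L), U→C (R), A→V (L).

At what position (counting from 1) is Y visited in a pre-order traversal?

12

Pre-order visits the node, then its left subtree, then its right subtree.
Visit N.
At N: go left to Z.
  Visit Z.
  At Z: go left to B.
    B is a leaf — visit B.
  At Z: no right child.
At N: go right to H.
  Visit H.
  At H: go left to U.
    Visit U.
    At U: no left child.
    At U: go right to C.
      Visit C.
      At C: go left to F.
        Visit F.
        At F: no left child.
        At F: go right to R.
          R is a leaf — visit R.
      At C: go right to D.
        Visit D.
        At D: go left to X.
          X is a leaf — visit X.
        At D: go right to E.
          E is a leaf — visit E.
  At H: go right to Y.
    Visit Y.
    At Y: no left child.
    At Y: go right to W.
      Visit W.
      At W: go left to J.
        Visit J.
        At J: go left to A.
          Visit A.
          At A: go left to V.
            V is a leaf — visit V.
          At A: no right child.
        At J: no right child.
      At W: no right child.
Full pre-order sequence: N, Z, B, H, U, C, F, R, D, X, E, Y, W, J, A, V.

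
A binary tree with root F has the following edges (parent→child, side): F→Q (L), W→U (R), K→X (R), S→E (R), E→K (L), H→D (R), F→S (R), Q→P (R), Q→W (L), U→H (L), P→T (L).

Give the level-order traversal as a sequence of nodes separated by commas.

Level-order visits nodes level by level from the root, left to right within each level.
Level 0: F
Level 1: Q, S
Level 2: W, P, E
Level 3: U, T, K
Level 4: H, X
Level 5: D

F, Q, S, W, P, E, U, T, K, H, X, D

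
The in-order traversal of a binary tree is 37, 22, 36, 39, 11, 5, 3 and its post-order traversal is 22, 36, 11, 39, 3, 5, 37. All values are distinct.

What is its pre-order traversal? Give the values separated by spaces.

The last element of post-order is the root; it splits in-order into left and right subtrees.
Root 37: left subtree has 0 nodes { }, right has 6 {22, 36, 39, 11, 5, 3}.
  Root 5: left subtree has 4 nodes {22, 36, 39, 11}, right has 1 {3}.
    Root 39: left subtree has 2 nodes {22, 36}, right has 1 {11}.
      Root 36: left subtree has 1 node {22}, right has 0 { }.

37 5 39 36 22 11 3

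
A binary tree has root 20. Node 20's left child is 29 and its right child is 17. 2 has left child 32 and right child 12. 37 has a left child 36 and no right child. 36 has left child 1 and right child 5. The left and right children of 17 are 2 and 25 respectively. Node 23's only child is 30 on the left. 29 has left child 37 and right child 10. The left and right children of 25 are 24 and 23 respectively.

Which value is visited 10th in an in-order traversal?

12

In-order visits the left subtree, then the node, then the right subtree.
At 20: go left to 29.
  At 29: go left to 37.
    At 37: go left to 36.
      At 36: go left to 1.
        1 is a leaf — visit 1.
      Visit 36.
      At 36: go right to 5.
        5 is a leaf — visit 5.
    Visit 37.
    At 37: no right child.
  Visit 29.
  At 29: go right to 10.
    10 is a leaf — visit 10.
Visit 20.
At 20: go right to 17.
  At 17: go left to 2.
    At 2: go left to 32.
      32 is a leaf — visit 32.
    Visit 2.
    At 2: go right to 12.
      12 is a leaf — visit 12.
  Visit 17.
  At 17: go right to 25.
    At 25: go left to 24.
      24 is a leaf — visit 24.
    Visit 25.
    At 25: go right to 23.
      At 23: go left to 30.
        30 is a leaf — visit 30.
      Visit 23.
      At 23: no right child.
Full in-order sequence: 1, 36, 5, 37, 29, 10, 20, 32, 2, 12, 17, 24, 25, 30, 23.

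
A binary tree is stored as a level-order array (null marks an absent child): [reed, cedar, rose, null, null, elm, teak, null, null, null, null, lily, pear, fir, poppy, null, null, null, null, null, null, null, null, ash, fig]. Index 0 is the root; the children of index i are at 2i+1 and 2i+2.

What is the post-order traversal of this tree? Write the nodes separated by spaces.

Post-order visits the left subtree, then the right subtree, then the node.
At reed: go left to cedar.
  cedar is a leaf — visit cedar.
At reed: go right to rose.
  At rose: go left to elm.
    At elm: go left to lily.
      At lily: go left to ash.
        ash is a leaf — visit ash.
      At lily: go right to fig.
        fig is a leaf — visit fig.
      Visit lily.
    At elm: go right to pear.
      pear is a leaf — visit pear.
    Visit elm.
  At rose: go right to teak.
    At teak: go left to fir.
      fir is a leaf — visit fir.
    At teak: go right to poppy.
      poppy is a leaf — visit poppy.
    Visit teak.
  Visit rose.
Visit reed.

cedar ash fig lily pear elm fir poppy teak rose reed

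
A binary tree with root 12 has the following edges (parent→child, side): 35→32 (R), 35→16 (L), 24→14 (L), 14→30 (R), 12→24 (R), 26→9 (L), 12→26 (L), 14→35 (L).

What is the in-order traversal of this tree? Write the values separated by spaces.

9 26 12 16 35 32 14 30 24

In-order visits the left subtree, then the node, then the right subtree.
At 12: go left to 26.
  At 26: go left to 9.
    9 is a leaf — visit 9.
  Visit 26.
  At 26: no right child.
Visit 12.
At 12: go right to 24.
  At 24: go left to 14.
    At 14: go left to 35.
      At 35: go left to 16.
        16 is a leaf — visit 16.
      Visit 35.
      At 35: go right to 32.
        32 is a leaf — visit 32.
    Visit 14.
    At 14: go right to 30.
      30 is a leaf — visit 30.
  Visit 24.
  At 24: no right child.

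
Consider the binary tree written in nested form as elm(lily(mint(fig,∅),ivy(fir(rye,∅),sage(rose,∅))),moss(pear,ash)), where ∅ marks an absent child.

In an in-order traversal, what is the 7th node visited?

In-order visits the left subtree, then the node, then the right subtree.
At elm: go left to lily.
  At lily: go left to mint.
    At mint: go left to fig.
      fig is a leaf — visit fig.
    Visit mint.
    At mint: no right child.
  Visit lily.
  At lily: go right to ivy.
    At ivy: go left to fir.
      At fir: go left to rye.
        rye is a leaf — visit rye.
      Visit fir.
      At fir: no right child.
    Visit ivy.
    At ivy: go right to sage.
      At sage: go left to rose.
        rose is a leaf — visit rose.
      Visit sage.
      At sage: no right child.
Visit elm.
At elm: go right to moss.
  At moss: go left to pear.
    pear is a leaf — visit pear.
  Visit moss.
  At moss: go right to ash.
    ash is a leaf — visit ash.
Full in-order sequence: fig, mint, lily, rye, fir, ivy, rose, sage, elm, pear, moss, ash.

rose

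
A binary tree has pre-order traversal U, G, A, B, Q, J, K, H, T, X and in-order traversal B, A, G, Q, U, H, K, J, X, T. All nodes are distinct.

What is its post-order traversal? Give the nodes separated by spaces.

B A Q G H K X T J U

The first element of pre-order is the root; it splits in-order into left and right subtrees.
Root U: left subtree has 4 nodes {B, A, G, Q}, right has 5 {H, K, J, X, T}.
  Root G: left subtree has 2 nodes {B, A}, right has 1 {Q}.
    Root A: left subtree has 1 node {B}, right has 0 { }.
  Root J: left subtree has 2 nodes {H, K}, right has 2 {X, T}.
    Root K: left subtree has 1 node {H}, right has 0 { }.
    Root T: left subtree has 1 node {X}, right has 0 { }.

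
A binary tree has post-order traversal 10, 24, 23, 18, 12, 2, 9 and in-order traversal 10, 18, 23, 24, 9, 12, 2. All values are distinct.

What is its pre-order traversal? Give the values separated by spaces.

9 18 10 23 24 2 12

The last element of post-order is the root; it splits in-order into left and right subtrees.
Root 9: left subtree has 4 nodes {10, 18, 23, 24}, right has 2 {12, 2}.
  Root 18: left subtree has 1 node {10}, right has 2 {23, 24}.
    Root 23: left subtree has 0 nodes { }, right has 1 {24}.
  Root 2: left subtree has 1 node {12}, right has 0 { }.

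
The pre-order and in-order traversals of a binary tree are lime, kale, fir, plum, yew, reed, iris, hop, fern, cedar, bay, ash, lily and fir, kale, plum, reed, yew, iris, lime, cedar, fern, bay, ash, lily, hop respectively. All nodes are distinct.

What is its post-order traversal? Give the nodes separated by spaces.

fir reed iris yew plum kale cedar lily ash bay fern hop lime

The first element of pre-order is the root; it splits in-order into left and right subtrees.
Root lime: left subtree has 6 nodes {fir, kale, plum, reed, yew, iris}, right has 6 {cedar, fern, bay, ash, lily, hop}.
  Root kale: left subtree has 1 node {fir}, right has 4 {plum, reed, yew, iris}.
    Root plum: left subtree has 0 nodes { }, right has 3 {reed, yew, iris}.
      Root yew: left subtree has 1 node {reed}, right has 1 {iris}.
  Root hop: left subtree has 5 nodes {cedar, fern, bay, ash, lily}, right has 0 { }.
    Root fern: left subtree has 1 node {cedar}, right has 3 {bay, ash, lily}.
      Root bay: left subtree has 0 nodes { }, right has 2 {ash, lily}.
        Root ash: left subtree has 0 nodes { }, right has 1 {lily}.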